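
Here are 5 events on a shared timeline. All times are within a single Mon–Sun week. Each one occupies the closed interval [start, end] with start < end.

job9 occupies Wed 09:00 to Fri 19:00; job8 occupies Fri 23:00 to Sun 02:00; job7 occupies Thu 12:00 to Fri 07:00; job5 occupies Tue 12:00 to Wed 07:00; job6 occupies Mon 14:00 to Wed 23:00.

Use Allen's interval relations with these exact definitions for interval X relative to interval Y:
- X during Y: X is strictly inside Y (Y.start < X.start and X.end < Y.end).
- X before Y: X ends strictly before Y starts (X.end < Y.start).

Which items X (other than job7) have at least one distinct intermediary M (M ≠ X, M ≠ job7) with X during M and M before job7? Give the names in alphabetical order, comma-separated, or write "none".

job5

Target job7 = [Thu 12:00, Fri 07:00].
Intermediaries M with M before job7: job5, job6.
Via job5 — items with X during job5: none.
Via job6 — items with X during job6: job5.
Union: job5.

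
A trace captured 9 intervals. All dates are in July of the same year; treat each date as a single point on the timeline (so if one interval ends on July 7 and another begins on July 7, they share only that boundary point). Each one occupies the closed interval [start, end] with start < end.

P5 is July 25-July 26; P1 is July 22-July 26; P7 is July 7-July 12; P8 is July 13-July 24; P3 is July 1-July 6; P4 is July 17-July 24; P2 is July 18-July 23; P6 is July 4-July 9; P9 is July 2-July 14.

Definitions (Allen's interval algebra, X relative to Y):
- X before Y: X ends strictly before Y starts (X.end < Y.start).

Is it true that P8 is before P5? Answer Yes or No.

P8 = [July 13, July 24], P5 = [July 25, July 26].
Actual relation of P8 to P5: before.
Asked whether 'before' holds → Yes.

Yes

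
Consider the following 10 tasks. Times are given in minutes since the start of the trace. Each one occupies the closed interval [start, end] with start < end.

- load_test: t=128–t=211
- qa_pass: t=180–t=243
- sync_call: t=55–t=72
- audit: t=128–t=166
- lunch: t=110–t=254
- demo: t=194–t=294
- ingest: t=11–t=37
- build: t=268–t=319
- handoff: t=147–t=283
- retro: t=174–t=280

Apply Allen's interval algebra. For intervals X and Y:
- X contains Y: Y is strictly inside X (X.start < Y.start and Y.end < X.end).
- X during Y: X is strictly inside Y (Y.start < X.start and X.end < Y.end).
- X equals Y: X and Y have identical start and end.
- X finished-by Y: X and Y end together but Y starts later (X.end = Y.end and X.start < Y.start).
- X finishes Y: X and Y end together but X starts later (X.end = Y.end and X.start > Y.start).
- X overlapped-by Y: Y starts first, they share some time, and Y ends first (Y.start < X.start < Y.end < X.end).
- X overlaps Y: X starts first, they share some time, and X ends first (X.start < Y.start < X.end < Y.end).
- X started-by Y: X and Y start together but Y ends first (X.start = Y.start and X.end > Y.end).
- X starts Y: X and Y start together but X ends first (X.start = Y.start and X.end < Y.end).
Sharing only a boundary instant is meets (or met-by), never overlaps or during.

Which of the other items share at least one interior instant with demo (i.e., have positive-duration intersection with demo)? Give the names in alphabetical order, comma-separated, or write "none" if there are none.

build, handoff, load_test, lunch, qa_pass, retro

Target demo = [t=194, t=294].
audit [t=128, t=166] → before → no.
build [t=268, t=319] → overlapped-by → yes.
handoff [t=147, t=283] → overlaps → yes.
ingest [t=11, t=37] → before → no.
load_test [t=128, t=211] → overlaps → yes.
lunch [t=110, t=254] → overlaps → yes.
qa_pass [t=180, t=243] → overlaps → yes.
retro [t=174, t=280] → overlaps → yes.
sync_call [t=55, t=72] → before → no.
Result: build, handoff, load_test, lunch, qa_pass, retro.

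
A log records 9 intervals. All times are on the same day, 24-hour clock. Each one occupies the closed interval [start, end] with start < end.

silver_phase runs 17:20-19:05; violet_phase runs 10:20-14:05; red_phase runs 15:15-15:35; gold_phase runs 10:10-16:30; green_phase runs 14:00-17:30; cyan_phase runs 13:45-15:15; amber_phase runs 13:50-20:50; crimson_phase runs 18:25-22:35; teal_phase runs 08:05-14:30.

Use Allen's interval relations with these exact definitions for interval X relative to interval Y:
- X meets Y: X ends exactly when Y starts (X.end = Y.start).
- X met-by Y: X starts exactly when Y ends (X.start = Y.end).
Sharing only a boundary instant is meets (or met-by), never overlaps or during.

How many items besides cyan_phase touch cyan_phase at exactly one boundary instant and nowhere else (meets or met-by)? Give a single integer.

1

Target cyan_phase = [13:45, 15:15].
amber_phase [13:50, 20:50] → overlapped-by → no.
crimson_phase [18:25, 22:35] → after → no.
gold_phase [10:10, 16:30] → contains → no.
green_phase [14:00, 17:30] → overlapped-by → no.
red_phase [15:15, 15:35] → met-by → counts.
silver_phase [17:20, 19:05] → after → no.
teal_phase [08:05, 14:30] → overlaps → no.
violet_phase [10:20, 14:05] → overlaps → no.
Total: 1.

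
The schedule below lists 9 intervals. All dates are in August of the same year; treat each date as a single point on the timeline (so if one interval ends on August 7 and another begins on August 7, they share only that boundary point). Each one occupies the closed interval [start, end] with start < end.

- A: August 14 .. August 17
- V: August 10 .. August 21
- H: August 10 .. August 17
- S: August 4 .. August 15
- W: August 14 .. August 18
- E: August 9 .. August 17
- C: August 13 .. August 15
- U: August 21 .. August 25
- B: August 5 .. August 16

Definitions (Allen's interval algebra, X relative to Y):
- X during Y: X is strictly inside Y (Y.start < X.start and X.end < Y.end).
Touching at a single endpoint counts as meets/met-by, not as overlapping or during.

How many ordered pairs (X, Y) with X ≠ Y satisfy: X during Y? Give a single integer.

6

Checking all 72 ordered pairs for relation 'during'; matching pairs in alphabetical order:
(A, V): A during V ✓
(C, B): C during B ✓
(C, E): C during E ✓
(C, H): C during H ✓
(C, V): C during V ✓
(W, V): W during V ✓
Count: 6.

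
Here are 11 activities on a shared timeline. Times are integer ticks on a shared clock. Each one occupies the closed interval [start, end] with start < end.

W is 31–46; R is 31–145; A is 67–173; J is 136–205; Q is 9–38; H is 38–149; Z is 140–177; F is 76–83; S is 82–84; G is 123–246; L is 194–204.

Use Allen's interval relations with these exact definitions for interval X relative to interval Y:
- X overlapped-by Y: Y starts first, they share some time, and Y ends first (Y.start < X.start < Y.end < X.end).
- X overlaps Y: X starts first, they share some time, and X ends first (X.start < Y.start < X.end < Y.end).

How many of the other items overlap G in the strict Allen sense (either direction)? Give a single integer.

Target G = [123, 246].
A [67, 173] → overlaps → counts.
F [76, 83] → before → no.
H [38, 149] → overlaps → counts.
J [136, 205] → during → no.
L [194, 204] → during → no.
Q [9, 38] → before → no.
R [31, 145] → overlaps → counts.
S [82, 84] → before → no.
W [31, 46] → before → no.
Z [140, 177] → during → no.
Total: 3.

3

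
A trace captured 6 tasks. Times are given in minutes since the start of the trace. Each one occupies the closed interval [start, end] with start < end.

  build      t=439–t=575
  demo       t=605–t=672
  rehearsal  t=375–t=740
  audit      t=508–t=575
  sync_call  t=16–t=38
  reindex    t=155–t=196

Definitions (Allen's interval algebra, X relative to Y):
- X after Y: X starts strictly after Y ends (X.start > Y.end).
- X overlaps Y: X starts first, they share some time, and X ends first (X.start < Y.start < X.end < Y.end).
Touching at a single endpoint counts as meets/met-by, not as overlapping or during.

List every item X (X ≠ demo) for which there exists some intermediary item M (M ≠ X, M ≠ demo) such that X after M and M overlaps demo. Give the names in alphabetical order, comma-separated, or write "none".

Target demo = [t=605, t=672].
Intermediaries M with M overlaps demo: none.
Union: none.

none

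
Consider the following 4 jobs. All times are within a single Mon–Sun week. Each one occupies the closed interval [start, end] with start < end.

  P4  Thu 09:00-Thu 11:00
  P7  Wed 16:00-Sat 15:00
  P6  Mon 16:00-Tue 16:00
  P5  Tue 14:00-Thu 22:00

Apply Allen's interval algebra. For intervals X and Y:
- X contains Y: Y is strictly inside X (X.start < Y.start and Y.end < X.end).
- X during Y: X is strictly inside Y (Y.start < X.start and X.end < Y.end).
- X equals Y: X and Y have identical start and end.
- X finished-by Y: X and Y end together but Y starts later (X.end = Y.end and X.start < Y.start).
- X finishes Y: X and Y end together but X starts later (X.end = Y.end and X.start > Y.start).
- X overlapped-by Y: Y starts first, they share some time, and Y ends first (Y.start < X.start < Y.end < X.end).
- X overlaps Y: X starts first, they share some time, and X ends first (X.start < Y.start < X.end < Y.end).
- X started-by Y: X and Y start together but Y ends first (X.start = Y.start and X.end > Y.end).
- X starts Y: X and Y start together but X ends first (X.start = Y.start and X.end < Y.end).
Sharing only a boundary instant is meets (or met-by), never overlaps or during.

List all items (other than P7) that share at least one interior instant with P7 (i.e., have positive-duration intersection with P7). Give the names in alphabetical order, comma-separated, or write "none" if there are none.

P4, P5

Target P7 = [Wed 16:00, Sat 15:00].
P4 [Thu 09:00, Thu 11:00] → during → yes.
P5 [Tue 14:00, Thu 22:00] → overlaps → yes.
P6 [Mon 16:00, Tue 16:00] → before → no.
Result: P4, P5.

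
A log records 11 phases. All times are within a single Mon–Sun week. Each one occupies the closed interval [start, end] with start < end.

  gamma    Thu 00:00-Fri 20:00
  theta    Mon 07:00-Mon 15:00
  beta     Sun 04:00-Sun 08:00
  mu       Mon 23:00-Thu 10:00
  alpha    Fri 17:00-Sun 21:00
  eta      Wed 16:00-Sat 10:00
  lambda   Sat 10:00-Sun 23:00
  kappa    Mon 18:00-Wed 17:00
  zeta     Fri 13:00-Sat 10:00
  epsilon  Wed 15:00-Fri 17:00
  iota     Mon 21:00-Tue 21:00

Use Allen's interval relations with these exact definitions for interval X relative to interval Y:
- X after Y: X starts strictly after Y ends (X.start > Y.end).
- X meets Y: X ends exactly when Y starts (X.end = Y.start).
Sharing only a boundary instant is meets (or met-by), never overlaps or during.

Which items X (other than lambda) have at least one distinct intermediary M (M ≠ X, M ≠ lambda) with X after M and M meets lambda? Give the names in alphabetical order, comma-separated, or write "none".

Target lambda = [Sat 10:00, Sun 23:00].
Intermediaries M with M meets lambda: eta, zeta.
Via eta — items with X after eta: beta.
Via zeta — items with X after zeta: beta.
Union: beta.

beta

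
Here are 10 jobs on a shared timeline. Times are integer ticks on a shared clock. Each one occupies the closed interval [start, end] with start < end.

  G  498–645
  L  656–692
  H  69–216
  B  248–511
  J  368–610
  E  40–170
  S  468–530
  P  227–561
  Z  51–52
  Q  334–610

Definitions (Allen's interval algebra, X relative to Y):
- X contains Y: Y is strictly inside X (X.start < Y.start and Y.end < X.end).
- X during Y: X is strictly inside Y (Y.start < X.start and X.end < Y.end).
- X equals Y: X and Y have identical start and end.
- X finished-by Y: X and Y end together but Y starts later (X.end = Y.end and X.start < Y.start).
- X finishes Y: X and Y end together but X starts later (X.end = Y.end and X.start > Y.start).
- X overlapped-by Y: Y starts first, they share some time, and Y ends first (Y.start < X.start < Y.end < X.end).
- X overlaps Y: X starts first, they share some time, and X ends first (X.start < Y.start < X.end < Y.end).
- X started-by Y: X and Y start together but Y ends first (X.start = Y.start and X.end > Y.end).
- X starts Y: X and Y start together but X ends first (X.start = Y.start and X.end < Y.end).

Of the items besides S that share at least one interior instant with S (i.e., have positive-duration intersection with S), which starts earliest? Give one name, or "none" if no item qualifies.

Target S = [468, 530].
B [248, 511] → overlaps → candidate.
E [40, 170] → before → excluded.
G [498, 645] → overlapped-by → candidate.
H [69, 216] → before → excluded.
J [368, 610] → contains → candidate.
L [656, 692] → after → excluded.
P [227, 561] → contains → candidate.
Q [334, 610] → contains → candidate.
Z [51, 52] → before → excluded.
Among candidates, earliest start is 227 → P.

P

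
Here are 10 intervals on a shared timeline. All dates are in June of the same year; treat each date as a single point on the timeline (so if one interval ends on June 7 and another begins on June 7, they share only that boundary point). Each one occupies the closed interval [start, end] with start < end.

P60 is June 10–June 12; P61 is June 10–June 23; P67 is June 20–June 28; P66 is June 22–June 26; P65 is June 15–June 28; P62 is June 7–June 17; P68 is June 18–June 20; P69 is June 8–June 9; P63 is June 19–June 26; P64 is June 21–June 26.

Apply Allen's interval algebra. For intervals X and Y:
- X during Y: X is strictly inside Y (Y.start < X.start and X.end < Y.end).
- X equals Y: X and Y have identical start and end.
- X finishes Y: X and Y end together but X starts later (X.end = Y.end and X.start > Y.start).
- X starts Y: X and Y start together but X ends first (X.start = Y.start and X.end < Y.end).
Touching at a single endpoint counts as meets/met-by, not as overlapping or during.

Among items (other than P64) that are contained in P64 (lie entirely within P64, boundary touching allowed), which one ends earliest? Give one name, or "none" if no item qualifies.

P66

Target P64 = [June 21, June 26].
P60 [June 10, June 12] → before → excluded.
P61 [June 10, June 23] → overlaps → excluded.
P62 [June 7, June 17] → before → excluded.
P63 [June 19, June 26] → finished-by → excluded.
P65 [June 15, June 28] → contains → excluded.
P66 [June 22, June 26] → finishes → candidate.
P67 [June 20, June 28] → contains → excluded.
P68 [June 18, June 20] → before → excluded.
P69 [June 8, June 9] → before → excluded.
Among candidates, earliest end is June 26 → P66.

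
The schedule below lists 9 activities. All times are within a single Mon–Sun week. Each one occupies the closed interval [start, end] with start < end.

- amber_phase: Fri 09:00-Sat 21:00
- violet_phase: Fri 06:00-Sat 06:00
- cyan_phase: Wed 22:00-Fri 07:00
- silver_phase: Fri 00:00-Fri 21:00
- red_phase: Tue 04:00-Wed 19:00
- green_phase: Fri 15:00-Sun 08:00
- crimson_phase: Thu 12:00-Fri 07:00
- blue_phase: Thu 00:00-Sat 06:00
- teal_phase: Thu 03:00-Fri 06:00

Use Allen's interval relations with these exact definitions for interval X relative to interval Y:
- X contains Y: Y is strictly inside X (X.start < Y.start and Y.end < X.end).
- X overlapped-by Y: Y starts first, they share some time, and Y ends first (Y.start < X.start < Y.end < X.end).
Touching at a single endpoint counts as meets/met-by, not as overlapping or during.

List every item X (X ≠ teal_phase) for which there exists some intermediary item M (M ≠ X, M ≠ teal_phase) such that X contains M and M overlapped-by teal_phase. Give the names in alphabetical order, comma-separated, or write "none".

blue_phase

Target teal_phase = [Thu 03:00, Fri 06:00].
Intermediaries M with M overlapped-by teal_phase: crimson_phase, silver_phase.
Via crimson_phase — items with X contains crimson_phase: blue_phase.
Via silver_phase — items with X contains silver_phase: blue_phase.
Union: blue_phase.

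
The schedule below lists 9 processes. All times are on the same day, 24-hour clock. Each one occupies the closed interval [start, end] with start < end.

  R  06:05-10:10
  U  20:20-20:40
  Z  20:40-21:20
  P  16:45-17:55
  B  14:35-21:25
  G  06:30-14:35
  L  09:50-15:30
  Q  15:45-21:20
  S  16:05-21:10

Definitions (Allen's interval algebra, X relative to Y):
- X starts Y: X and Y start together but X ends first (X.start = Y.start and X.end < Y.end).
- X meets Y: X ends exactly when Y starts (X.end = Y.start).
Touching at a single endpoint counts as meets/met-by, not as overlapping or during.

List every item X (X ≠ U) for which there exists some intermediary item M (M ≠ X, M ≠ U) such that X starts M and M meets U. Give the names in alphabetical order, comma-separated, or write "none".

none

Target U = [20:20, 20:40].
Intermediaries M with M meets U: none.
Union: none.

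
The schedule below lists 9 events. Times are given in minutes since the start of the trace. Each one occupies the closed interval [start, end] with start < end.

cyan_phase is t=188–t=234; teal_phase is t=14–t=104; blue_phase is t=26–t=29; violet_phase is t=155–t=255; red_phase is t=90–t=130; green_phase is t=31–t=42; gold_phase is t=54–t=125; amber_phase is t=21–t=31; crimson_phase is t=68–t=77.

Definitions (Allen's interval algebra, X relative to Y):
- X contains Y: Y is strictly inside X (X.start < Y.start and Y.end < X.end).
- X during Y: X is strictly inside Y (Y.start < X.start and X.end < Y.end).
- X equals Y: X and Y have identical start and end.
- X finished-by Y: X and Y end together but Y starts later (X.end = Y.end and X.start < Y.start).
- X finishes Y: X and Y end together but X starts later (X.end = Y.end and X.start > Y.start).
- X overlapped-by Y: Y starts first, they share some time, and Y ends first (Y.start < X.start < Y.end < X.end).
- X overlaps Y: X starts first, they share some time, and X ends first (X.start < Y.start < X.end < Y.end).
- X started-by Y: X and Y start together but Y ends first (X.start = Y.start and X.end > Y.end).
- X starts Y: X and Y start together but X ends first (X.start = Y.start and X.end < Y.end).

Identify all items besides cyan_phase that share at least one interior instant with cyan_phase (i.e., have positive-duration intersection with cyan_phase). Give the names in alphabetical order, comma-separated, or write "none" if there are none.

Target cyan_phase = [t=188, t=234].
amber_phase [t=21, t=31] → before → no.
blue_phase [t=26, t=29] → before → no.
crimson_phase [t=68, t=77] → before → no.
gold_phase [t=54, t=125] → before → no.
green_phase [t=31, t=42] → before → no.
red_phase [t=90, t=130] → before → no.
teal_phase [t=14, t=104] → before → no.
violet_phase [t=155, t=255] → contains → yes.
Result: violet_phase.

violet_phase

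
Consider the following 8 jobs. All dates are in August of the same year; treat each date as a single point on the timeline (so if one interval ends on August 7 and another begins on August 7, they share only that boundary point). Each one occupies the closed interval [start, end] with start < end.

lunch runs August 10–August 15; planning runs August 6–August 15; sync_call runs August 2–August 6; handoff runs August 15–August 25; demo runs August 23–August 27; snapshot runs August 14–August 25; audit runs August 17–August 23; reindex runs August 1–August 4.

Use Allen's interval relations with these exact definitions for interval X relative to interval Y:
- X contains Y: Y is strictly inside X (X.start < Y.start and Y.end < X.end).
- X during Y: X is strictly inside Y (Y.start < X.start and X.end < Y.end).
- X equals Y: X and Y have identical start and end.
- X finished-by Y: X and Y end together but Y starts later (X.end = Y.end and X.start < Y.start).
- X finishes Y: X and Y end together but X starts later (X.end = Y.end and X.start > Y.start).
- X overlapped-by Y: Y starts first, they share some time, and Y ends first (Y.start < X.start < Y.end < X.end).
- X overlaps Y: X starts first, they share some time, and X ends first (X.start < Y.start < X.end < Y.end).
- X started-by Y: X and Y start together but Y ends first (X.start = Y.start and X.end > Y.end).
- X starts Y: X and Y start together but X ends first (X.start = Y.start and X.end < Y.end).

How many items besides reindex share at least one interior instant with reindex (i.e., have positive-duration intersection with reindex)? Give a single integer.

1

Target reindex = [August 1, August 4].
audit [August 17, August 23] → after → no.
demo [August 23, August 27] → after → no.
handoff [August 15, August 25] → after → no.
lunch [August 10, August 15] → after → no.
planning [August 6, August 15] → after → no.
snapshot [August 14, August 25] → after → no.
sync_call [August 2, August 6] → overlapped-by → counts.
Total: 1.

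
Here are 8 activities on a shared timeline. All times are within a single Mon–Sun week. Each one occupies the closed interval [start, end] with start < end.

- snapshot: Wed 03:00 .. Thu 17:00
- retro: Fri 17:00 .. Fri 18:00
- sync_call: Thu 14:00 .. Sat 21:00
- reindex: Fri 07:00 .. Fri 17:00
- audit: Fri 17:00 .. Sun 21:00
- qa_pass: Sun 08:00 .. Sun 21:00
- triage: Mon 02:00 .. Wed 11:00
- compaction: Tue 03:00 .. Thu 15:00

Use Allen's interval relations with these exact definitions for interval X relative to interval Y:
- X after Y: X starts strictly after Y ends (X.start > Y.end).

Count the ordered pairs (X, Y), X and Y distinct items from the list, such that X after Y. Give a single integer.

16

Checking all 56 ordered pairs for relation 'after'; matching pairs in alphabetical order:
(audit, compaction): audit after compaction ✓
(audit, snapshot): audit after snapshot ✓
(audit, triage): audit after triage ✓
(qa_pass, compaction): qa_pass after compaction ✓
(qa_pass, reindex): qa_pass after reindex ✓
(qa_pass, retro): qa_pass after retro ✓
(qa_pass, snapshot): qa_pass after snapshot ✓
(qa_pass, sync_call): qa_pass after sync_call ✓
(qa_pass, triage): qa_pass after triage ✓
(reindex, compaction): reindex after compaction ✓
(reindex, snapshot): reindex after snapshot ✓
(reindex, triage): reindex after triage ✓
(retro, compaction): retro after compaction ✓
(retro, snapshot): retro after snapshot ✓
(retro, triage): retro after triage ✓
(sync_call, triage): sync_call after triage ✓
Count: 16.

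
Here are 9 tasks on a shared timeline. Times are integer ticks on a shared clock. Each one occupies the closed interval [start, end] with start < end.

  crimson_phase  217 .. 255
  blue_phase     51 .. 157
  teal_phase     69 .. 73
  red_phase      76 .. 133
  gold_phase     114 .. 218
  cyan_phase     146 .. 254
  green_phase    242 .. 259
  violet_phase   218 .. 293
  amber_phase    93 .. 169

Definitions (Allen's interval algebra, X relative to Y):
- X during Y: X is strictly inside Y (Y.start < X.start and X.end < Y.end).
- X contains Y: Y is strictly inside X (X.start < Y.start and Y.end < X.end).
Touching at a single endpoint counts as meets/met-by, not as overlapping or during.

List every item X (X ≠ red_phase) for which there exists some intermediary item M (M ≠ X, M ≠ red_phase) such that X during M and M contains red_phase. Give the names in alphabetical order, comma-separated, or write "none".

Target red_phase = [76, 133].
Intermediaries M with M contains red_phase: blue_phase.
Via blue_phase — items with X during blue_phase: teal_phase.
Union: teal_phase.

teal_phase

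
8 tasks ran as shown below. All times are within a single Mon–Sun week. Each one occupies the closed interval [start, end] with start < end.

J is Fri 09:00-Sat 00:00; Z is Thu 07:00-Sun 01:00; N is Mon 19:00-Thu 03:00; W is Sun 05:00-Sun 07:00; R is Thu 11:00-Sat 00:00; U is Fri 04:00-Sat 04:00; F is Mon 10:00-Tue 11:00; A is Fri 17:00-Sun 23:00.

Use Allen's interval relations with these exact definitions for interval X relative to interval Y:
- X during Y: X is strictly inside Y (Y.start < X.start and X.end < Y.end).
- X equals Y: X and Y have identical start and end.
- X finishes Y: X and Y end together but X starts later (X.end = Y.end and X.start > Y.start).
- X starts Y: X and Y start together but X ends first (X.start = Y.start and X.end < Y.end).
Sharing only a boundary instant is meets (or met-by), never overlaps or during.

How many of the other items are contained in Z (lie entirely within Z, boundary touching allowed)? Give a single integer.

Target Z = [Thu 07:00, Sun 01:00].
A [Fri 17:00, Sun 23:00] → overlapped-by → no.
F [Mon 10:00, Tue 11:00] → before → no.
J [Fri 09:00, Sat 00:00] → during → counts.
N [Mon 19:00, Thu 03:00] → before → no.
R [Thu 11:00, Sat 00:00] → during → counts.
U [Fri 04:00, Sat 04:00] → during → counts.
W [Sun 05:00, Sun 07:00] → after → no.
Total: 3.

3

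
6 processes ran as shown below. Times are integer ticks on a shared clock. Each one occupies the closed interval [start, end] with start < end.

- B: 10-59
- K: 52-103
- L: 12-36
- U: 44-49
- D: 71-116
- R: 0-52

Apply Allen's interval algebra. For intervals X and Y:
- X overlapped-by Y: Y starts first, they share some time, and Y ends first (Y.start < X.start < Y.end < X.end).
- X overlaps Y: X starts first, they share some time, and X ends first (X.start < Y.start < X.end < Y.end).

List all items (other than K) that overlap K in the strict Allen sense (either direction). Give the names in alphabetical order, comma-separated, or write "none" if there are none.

B, D

Target K = [52, 103].
B [10, 59] → overlaps → yes.
D [71, 116] → overlapped-by → yes.
L [12, 36] → before → no.
R [0, 52] → meets → no.
U [44, 49] → before → no.
Result: B, D.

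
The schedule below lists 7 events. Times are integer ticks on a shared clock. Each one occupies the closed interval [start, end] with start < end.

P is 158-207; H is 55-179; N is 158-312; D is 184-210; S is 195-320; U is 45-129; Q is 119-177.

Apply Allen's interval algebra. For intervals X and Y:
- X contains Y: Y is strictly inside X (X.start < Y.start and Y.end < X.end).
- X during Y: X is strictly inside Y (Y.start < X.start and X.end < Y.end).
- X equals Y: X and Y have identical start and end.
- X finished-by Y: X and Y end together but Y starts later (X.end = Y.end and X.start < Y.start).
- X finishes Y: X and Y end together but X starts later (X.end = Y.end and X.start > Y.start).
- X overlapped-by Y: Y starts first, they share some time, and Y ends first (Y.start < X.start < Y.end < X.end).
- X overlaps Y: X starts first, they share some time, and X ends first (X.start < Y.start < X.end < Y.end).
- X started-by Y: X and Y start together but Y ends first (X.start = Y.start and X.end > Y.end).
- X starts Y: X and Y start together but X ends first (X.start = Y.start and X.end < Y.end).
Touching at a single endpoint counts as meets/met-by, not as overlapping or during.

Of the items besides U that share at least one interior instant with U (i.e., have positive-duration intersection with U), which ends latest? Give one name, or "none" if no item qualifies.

H

Target U = [45, 129].
D [184, 210] → after → excluded.
H [55, 179] → overlapped-by → candidate.
N [158, 312] → after → excluded.
P [158, 207] → after → excluded.
Q [119, 177] → overlapped-by → candidate.
S [195, 320] → after → excluded.
Among candidates, latest end is 179 → H.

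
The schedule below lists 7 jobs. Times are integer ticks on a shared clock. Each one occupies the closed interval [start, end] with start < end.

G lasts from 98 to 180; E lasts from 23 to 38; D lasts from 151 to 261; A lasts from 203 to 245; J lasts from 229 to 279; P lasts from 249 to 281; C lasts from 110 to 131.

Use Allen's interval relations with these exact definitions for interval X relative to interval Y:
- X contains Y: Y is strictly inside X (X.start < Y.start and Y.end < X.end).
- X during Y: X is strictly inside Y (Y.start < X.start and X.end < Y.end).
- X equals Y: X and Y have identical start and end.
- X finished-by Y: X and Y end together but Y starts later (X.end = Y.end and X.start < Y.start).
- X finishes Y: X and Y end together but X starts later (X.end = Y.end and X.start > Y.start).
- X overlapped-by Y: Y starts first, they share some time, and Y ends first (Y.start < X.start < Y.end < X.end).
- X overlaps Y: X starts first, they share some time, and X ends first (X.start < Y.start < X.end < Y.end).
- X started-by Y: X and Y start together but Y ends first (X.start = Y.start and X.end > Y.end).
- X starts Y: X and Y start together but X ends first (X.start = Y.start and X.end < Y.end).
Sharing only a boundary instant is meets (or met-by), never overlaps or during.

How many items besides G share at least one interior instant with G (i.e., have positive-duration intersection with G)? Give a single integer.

2

Target G = [98, 180].
A [203, 245] → after → no.
C [110, 131] → during → counts.
D [151, 261] → overlapped-by → counts.
E [23, 38] → before → no.
J [229, 279] → after → no.
P [249, 281] → after → no.
Total: 2.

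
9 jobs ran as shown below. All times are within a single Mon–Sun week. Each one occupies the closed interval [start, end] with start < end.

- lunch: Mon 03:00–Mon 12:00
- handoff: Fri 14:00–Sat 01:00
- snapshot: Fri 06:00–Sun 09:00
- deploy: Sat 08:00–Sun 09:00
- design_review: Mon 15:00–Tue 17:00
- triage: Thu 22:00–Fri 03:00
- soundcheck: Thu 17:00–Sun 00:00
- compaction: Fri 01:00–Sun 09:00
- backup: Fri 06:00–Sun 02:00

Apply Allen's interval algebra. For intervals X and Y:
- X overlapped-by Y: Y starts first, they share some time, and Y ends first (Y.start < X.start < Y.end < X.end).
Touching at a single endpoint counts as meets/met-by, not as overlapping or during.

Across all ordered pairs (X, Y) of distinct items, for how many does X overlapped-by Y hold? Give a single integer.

Checking all 72 ordered pairs for relation 'overlapped-by'; matching pairs in alphabetical order:
(backup, soundcheck): backup overlapped-by soundcheck ✓
(compaction, soundcheck): compaction overlapped-by soundcheck ✓
(compaction, triage): compaction overlapped-by triage ✓
(deploy, backup): deploy overlapped-by backup ✓
(deploy, soundcheck): deploy overlapped-by soundcheck ✓
(snapshot, soundcheck): snapshot overlapped-by soundcheck ✓
Count: 6.

6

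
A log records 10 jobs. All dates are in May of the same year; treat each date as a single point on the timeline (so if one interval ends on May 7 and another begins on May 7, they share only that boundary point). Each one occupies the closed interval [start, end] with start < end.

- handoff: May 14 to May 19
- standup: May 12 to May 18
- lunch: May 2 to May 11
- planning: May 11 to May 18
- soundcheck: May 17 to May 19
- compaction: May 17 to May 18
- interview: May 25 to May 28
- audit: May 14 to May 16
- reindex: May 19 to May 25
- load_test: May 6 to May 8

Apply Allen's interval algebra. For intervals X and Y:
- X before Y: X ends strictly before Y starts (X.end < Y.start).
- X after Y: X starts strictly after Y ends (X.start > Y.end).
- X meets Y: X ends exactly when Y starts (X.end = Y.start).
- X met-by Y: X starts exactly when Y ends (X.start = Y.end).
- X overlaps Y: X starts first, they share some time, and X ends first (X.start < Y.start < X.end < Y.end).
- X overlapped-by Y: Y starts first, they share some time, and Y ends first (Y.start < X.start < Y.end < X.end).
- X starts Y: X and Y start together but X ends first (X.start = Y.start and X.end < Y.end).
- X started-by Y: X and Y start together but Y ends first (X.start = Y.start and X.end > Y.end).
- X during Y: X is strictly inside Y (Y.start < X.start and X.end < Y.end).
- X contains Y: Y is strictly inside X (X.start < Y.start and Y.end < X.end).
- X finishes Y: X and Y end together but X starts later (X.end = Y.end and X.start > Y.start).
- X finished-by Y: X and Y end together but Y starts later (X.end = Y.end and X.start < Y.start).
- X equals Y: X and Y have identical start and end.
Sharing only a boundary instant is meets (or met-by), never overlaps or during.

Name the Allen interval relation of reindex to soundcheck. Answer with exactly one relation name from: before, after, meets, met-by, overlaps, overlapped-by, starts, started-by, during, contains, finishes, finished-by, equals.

met-by

reindex = [May 19, May 25]; soundcheck = [May 17, May 19].
Compare endpoints: reindex.start > soundcheck.start, reindex.start = soundcheck.end, reindex.end > soundcheck.start, reindex.end > soundcheck.end.
That pattern is 'met-by'.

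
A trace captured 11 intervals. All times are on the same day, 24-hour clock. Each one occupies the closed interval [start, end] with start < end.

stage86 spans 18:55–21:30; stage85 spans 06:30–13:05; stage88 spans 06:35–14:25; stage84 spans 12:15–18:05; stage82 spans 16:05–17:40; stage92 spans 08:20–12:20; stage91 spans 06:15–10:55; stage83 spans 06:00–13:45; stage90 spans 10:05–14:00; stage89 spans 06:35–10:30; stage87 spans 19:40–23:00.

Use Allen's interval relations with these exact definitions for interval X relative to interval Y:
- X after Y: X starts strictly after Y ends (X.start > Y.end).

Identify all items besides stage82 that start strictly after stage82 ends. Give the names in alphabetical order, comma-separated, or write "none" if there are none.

Target stage82 = [16:05, 17:40].
stage83 [06:00, 13:45] → before → no.
stage84 [12:15, 18:05] → contains → no.
stage85 [06:30, 13:05] → before → no.
stage86 [18:55, 21:30] → after → yes.
stage87 [19:40, 23:00] → after → yes.
stage88 [06:35, 14:25] → before → no.
stage89 [06:35, 10:30] → before → no.
stage90 [10:05, 14:00] → before → no.
stage91 [06:15, 10:55] → before → no.
stage92 [08:20, 12:20] → before → no.
Result: stage86, stage87.

stage86, stage87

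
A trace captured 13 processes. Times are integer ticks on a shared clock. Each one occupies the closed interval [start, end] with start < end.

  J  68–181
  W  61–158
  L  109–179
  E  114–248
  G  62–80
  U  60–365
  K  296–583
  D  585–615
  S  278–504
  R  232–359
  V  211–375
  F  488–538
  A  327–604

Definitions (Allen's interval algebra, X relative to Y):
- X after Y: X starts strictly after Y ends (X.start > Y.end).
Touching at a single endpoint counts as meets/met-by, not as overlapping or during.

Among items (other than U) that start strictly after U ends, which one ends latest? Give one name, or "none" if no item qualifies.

D

Target U = [60, 365].
A [327, 604] → overlapped-by → excluded.
D [585, 615] → after → candidate.
E [114, 248] → during → excluded.
F [488, 538] → after → candidate.
G [62, 80] → during → excluded.
J [68, 181] → during → excluded.
K [296, 583] → overlapped-by → excluded.
L [109, 179] → during → excluded.
R [232, 359] → during → excluded.
S [278, 504] → overlapped-by → excluded.
V [211, 375] → overlapped-by → excluded.
W [61, 158] → during → excluded.
Among candidates, latest end is 615 → D.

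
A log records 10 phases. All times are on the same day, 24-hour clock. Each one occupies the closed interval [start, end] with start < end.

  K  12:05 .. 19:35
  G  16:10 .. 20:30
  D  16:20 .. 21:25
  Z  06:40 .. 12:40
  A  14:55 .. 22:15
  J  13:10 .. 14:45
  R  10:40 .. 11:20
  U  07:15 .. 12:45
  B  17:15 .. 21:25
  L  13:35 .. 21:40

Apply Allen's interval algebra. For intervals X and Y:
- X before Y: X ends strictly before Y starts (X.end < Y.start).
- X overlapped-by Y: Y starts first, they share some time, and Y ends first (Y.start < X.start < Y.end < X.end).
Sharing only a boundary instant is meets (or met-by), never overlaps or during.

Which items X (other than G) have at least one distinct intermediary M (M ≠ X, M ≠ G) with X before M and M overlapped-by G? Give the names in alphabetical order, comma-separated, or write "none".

Target G = [16:10, 20:30].
Intermediaries M with M overlapped-by G: B, D.
Via B — items with X before B: J, R, U, Z.
Via D — items with X before D: J, R, U, Z.
Union: J, R, U, Z.

J, R, U, Z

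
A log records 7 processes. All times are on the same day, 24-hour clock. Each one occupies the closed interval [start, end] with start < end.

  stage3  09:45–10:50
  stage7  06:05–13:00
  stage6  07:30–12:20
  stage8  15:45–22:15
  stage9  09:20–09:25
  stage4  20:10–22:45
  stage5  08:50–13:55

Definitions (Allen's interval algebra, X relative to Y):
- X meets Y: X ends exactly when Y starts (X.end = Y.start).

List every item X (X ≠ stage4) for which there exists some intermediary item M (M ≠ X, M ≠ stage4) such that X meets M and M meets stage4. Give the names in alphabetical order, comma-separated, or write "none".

Target stage4 = [20:10, 22:45].
Intermediaries M with M meets stage4: none.
Union: none.

none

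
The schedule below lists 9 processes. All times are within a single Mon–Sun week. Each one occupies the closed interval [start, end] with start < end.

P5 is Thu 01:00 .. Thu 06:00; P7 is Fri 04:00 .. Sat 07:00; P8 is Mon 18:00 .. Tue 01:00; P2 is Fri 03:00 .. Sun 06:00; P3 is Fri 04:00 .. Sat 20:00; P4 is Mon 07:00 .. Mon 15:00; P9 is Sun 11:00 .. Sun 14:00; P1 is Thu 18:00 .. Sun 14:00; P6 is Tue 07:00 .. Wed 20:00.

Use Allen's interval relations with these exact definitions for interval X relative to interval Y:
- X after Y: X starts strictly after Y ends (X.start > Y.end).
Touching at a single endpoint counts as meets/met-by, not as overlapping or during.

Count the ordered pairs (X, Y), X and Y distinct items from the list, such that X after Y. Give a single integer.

Checking all 72 ordered pairs for relation 'after'; matching pairs in alphabetical order:
(P1, P4): P1 after P4 ✓
(P1, P5): P1 after P5 ✓
(P1, P6): P1 after P6 ✓
(P1, P8): P1 after P8 ✓
(P2, P4): P2 after P4 ✓
(P2, P5): P2 after P5 ✓
(P2, P6): P2 after P6 ✓
(P2, P8): P2 after P8 ✓
(P3, P4): P3 after P4 ✓
(P3, P5): P3 after P5 ✓
(P3, P6): P3 after P6 ✓
(P3, P8): P3 after P8 ✓
(P5, P4): P5 after P4 ✓
(P5, P6): P5 after P6 ✓
(P5, P8): P5 after P8 ✓
(P6, P4): P6 after P4 ✓
(P6, P8): P6 after P8 ✓
(P7, P4): P7 after P4 ✓
(P7, P5): P7 after P5 ✓
(P7, P6): P7 after P6 ✓
(P7, P8): P7 after P8 ✓
(P8, P4): P8 after P4 ✓
(P9, P2): P9 after P2 ✓
(P9, P3): P9 after P3 ✓
... plus 5 further pairs not listed.
Count: 29.

29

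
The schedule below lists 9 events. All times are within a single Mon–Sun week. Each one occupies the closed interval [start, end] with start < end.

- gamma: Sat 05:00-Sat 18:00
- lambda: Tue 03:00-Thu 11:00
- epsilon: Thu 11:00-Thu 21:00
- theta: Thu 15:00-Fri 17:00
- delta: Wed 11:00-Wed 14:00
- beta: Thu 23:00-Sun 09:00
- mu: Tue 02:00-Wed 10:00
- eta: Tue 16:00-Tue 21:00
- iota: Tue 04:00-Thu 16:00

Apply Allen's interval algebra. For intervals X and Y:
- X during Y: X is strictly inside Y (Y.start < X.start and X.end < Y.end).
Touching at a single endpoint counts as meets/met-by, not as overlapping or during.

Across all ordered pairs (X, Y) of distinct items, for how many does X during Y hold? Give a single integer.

6

Checking all 72 ordered pairs for relation 'during'; matching pairs in alphabetical order:
(delta, iota): delta during iota ✓
(delta, lambda): delta during lambda ✓
(eta, iota): eta during iota ✓
(eta, lambda): eta during lambda ✓
(eta, mu): eta during mu ✓
(gamma, beta): gamma during beta ✓
Count: 6.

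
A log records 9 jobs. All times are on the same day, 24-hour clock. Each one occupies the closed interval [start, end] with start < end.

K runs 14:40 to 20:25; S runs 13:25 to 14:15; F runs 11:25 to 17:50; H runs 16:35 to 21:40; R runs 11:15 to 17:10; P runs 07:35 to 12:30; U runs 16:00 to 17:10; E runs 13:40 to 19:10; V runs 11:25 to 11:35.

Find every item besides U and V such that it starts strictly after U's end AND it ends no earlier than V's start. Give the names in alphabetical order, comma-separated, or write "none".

none

Conditions: its start is strictly after U's end (X.start > 17:10) AND its end is no earlier than V's start (X.end >= 11:25).
E: start 13:40 > 17:10? ✗; end 19:10 >= 11:25? ✓ → no.
F: start 11:25 > 17:10? ✗; end 17:50 >= 11:25? ✓ → no.
H: start 16:35 > 17:10? ✗; end 21:40 >= 11:25? ✓ → no.
K: start 14:40 > 17:10? ✗; end 20:25 >= 11:25? ✓ → no.
P: start 07:35 > 17:10? ✗; end 12:30 >= 11:25? ✓ → no.
R: start 11:15 > 17:10? ✗; end 17:10 >= 11:25? ✓ → no.
S: start 13:25 > 17:10? ✗; end 14:15 >= 11:25? ✓ → no.
Result: none.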